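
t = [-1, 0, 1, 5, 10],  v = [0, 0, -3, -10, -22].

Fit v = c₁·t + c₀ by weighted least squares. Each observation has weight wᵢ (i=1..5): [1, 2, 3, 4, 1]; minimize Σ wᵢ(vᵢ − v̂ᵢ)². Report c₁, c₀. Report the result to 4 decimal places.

c₁ = -2.0057, c₀ = -0.6197

Setting ∂/∂c₁ … = 0 gives: 204·c₁ + 32·c₀ = -429;  32·c₁ + 11·c₀ = -71.
(Σwᵢ·t·t = 204, Σwᵢ·t = 32, Σwᵢ·1 = 11, Σwᵢ·t·v = -429, Σwᵢ·v = -71.)
Eliminating c₀: 11·(row 1) − 32·(row 2) gives 1220·c₁ = 11·(-429) − 32·(-71) = -2447, so c₁ = -2447/1220.
Then c₀ = ((-71) − 32·(-2447/1220))/11 = -189/305.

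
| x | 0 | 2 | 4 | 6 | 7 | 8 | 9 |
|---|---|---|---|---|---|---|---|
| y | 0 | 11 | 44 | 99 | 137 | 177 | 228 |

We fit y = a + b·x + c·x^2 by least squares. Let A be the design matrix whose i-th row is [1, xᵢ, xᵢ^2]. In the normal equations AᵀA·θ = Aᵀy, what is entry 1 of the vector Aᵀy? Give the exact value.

Entry 1 ↔ basis 1, so (Aᵀy)_{1} = Σᵢ yᵢ = (1)·(0) + (1)·(11) + (1)·(44) + (1)·(99) + (1)·(137) + (1)·(177) + (1)·(228) = 696.

696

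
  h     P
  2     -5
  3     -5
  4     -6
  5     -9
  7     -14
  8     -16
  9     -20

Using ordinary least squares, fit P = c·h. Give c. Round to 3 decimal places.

Normal-equation sums: Σh·h = 248.
For MᵀP: Σh·P = -500.
Hence c = -500 / 248 ≈ -2.01613.

c = -2.016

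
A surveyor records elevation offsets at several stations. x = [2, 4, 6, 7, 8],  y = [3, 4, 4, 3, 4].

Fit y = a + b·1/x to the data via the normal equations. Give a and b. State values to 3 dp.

Entries of AᵀA: Σ1 = 5, Σ1/x = 199/168, Σ1/x·1/x = 10621/28224.
Moment sums: Σy = 18, Σ1/x·y = 86/21.
Δ = 5·(10621/28224) − (199/168)² = 211/441.
a = (18·(10621/28224) − (199/168)·(86/21))/(211/441) = 27133/6752; b = (5·(86/21) − (199/168)·18)/(211/441) = -1491/844.

a = 4.019, b = -1.767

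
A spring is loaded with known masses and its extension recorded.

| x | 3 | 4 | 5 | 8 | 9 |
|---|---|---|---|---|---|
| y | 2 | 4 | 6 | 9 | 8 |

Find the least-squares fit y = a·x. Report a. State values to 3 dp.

a = 1.005

Normal-equation sums: Σx·x = 195.
And Σx·y = 196.
So MᵀM·[a]ᵀ = Mᵀy: [[195]]·[a]ᵀ = [196]ᵀ.
Hence a = 196 / 195 ≈ 1.00513.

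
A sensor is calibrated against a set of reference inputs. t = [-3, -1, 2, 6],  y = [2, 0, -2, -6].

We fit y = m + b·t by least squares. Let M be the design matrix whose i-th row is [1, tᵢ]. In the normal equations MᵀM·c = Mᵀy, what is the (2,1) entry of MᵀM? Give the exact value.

Row 2 ↔ basis t, column 1 ↔ basis 1, so (MᵀM)_{2,1} = Σᵢ t = (-3)·(1) + (-1)·(1) + (2)·(1) + (6)·(1) = 4.

4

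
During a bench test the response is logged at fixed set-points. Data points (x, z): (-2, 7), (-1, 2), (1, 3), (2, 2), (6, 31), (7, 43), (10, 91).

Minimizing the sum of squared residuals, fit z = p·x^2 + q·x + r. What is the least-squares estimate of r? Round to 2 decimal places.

r = 0.99

Normal-equation sums: Σx^2·x^2 = 13731, Σx^2·x = 1559, Σx^2 = 195, Σx·x = 195, Σx = 23, Σ1 = 7.
And Σx^2·z = 12364, Σx·z = 1388, Σz = 179.
Normal equations: [[13731, 1559, 195]; [1559, 195, 23]; [195, 23, 7]]·[p, q, r]ᵀ = [12364, 1388, 179]ᵀ.
Row-reducing yields p = 128271/129388, q = -29929/32347, r = 128725/129388.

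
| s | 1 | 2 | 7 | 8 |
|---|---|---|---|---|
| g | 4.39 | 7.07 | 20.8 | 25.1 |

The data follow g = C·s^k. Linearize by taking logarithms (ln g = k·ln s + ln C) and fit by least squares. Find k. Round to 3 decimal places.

Let Y = ln g. Fitting Y = k·ln s + ln C by least squares:
Sums: Σln s = 4.7185, Σ(ln s)² = 8.5911, Σln g = 9.6930, Σln s·ln g = 13.9632.
Normal system: [[8.5911, 4.7185]; [4.7185, 4]]·[k, ln C]ᵀ = [13.9632, 9.6930]ᵀ.
Δ = 8.5911·4 − (4.7185)² = 12.1002; k = (13.9632·4 − 4.7185·9.6930)/12.1002 = 0.83605, ln C = (8.5911·9.6930 − 4.7185·13.9632)/12.1002 = 1.43702.

k = 0.836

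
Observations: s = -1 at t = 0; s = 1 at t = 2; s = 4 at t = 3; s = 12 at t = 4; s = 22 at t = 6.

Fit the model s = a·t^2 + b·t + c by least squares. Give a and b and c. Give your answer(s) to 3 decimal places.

a = 0.595, b = 0.429, c = -1.424

Normal-equation sums: Σt^2·t^2 = 1649, Σt^2·t = 315, Σt^2 = 65, Σt·t = 65, Σt = 15, Σ1 = 5.
And Σt^2·s = 1024, Σt·s = 194, Σs = 38.
So AᵀA·[a, b, c]ᵀ = Aᵀs: [[1649, 315, 65]; [315, 65, 15]; [65, 15, 5]]·[a, b, c]ᵀ = [1024, 194, 38]ᵀ.
Row-reducing yields a = 25/42, b = 3/7, c = -299/210.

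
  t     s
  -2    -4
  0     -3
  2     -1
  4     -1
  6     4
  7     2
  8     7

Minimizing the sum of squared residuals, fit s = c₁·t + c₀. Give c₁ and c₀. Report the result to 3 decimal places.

AᵀA·[c₁, c₀]ᵀ = Aᵀs reads: 173·c₁ + 25·c₀ = 96;  25·c₁ + 7·c₀ = 4.
Δ = 173·7 − 25² = 586.
c₁ = (96·7 − 25·4)/586 = 286/293; c₀ = (173·4 − 25·96)/586 = -854/293.

c₁ = 0.976, c₀ = -2.915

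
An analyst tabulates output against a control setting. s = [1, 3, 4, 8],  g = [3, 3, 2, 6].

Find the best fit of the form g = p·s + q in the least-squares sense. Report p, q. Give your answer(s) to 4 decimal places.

p = 0.4615, q = 1.6538

Setting ∂/∂p … = 0 gives: 90·p + 16·q = 68;  16·p + 4·q = 14.
(Σs·s = 90, Σs = 16, Σ1 = 4, Σs·g = 68, Σg = 14.)
det = 90·4 − 16² = 104.
p = (68·4 − 16·14)/104 = 6/13; q = (90·14 − 16·68)/104 = 43/26.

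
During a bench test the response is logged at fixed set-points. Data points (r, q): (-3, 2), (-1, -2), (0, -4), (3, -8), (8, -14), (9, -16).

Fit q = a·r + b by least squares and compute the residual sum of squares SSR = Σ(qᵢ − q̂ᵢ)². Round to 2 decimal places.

SSR = 2.18

Compute the Gram sums: Σr·r = 164, Σr = 16, Σ1 = 6.
And Σr·q = -284, Σq = -42.
det = 164·6 − 16² = 728.
a = ((-284)·6 − 16·(-42))/728 = -129/91; b = (164·(-42) − 16·(-284))/728 = -293/91.
Residuals: 88/91, -18/91, -71/91, -48/91, 51/91, -2/91; SSR = 198/91.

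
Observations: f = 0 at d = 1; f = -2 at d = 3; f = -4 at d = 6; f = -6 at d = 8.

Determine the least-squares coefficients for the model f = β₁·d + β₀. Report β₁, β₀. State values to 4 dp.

β₁ = -0.8276, β₀ = 0.7241

MᵀM·[β₁, β₀]ᵀ = Mᵀf reads: 110·β₁ + 18·β₀ = -78;  18·β₁ + 4·β₀ = -12.
Eliminating β₀: 4·(row 1) − 18·(row 2) gives 116·β₁ = 4·(-78) − 18·(-12) = -96, so β₁ = -24/29.
Then β₀ = ((-12) − 18·(-24/29))/4 = 21/29.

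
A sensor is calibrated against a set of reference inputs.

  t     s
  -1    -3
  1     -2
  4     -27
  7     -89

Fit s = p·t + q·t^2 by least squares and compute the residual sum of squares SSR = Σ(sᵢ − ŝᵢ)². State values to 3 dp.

From the data, Σt·t = 67, Σt·t^2 = 407, Σt^2·t^2 = 2659.
Moment sums: Σt·s = -730, Σt^2·s = -4798.
Determinant 67·2659 − 407² = 12504.
p = ((-730)·2659 − 407·(-4798))/12504 = 2929/3126; q = (67·(-4798) − 407·(-730))/12504 = -6089/3126.
Residuals: -60/521, -1546/1563, 653/1563, -178/1563; SSR = 1843/1563.

SSR = 1.179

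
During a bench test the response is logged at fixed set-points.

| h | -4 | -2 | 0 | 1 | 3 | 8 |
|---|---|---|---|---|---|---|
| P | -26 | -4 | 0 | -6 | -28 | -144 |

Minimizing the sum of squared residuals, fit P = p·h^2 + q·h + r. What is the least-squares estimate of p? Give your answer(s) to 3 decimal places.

Sums needed: Σh^2·h^2 = 4450, Σh^2·h = 468, Σh^2 = 94, Σh·h = 94, Σh = 6, Σ1 = 6.
Right-hand side: Σh^2·P = -9906, Σh·P = -1130, ΣP = -208.
Solving the 3×3 system (Gaussian elimination) gives p = -16373/8327, q = -17659/8327, r = -14500/8327.

p = -1.966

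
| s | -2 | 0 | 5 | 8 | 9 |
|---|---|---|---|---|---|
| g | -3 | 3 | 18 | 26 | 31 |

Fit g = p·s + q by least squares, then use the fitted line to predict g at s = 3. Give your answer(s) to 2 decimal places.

AᵀA·[p, q]ᵀ = Aᵀg reads: 174·p + 20·q = 583;  20·p + 5·q = 75.
(Σs·s = 174, Σs = 20, Σ1 = 5, Σs·g = 583, Σg = 75.)
Eliminating q: 5·(row 1) − 20·(row 2) gives 470·p = 5·583 − 20·75 = 1415, so p = 283/94.
Then q = (75 − 20·(283/94))/5 = 139/47.
At s = 3: ĝ = (283/94)·(3) + (139/47)·(1) = 1127/94.

ĝ = 11.99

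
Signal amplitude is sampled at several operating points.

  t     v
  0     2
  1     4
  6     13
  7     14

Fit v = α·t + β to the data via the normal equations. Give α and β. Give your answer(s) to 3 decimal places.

α = 1.743, β = 2.149

Entries of AᵀA: Σt·t = 86, Σt = 14, Σ1 = 4.
And Σt·v = 180, Σv = 33.
det = 86·4 − 14² = 148.
α = (180·4 − 14·33)/148 = 129/74; β = (86·33 − 14·180)/148 = 159/74.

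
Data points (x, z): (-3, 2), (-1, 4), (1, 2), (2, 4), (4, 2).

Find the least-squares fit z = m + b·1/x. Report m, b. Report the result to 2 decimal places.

Normal-equation sums: Σ1 = 5, Σ1/x = 5/12, Σ1/x·1/x = 349/144.
Right-hand side: Σz = 14, Σ1/x·z = -1/6.
Eliminating b: (349/144)·(row 1) − (5/12)·(row 2) gives (215/18)·m = (349/144)·14 − (5/12)·(-1/6) = 34, so m = 612/215.
Then b = ((-1/6) − (5/12)·(612/215))/(349/144) = -24/43.

m = 2.85, b = -0.56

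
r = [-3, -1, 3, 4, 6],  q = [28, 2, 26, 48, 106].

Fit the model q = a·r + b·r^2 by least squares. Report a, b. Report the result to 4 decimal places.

Sums needed: Σr·r = 71, Σr·r^2 = 279, Σr^2·r^2 = 1715.
Moment sums: Σr·q = 820, Σr^2·q = 5072.
Normal equations: [[71, 279]; [279, 1715]]·[a, b]ᵀ = [820, 5072]ᵀ.
Δ = 71·1715 − 279² = 43924.
a = (820·1715 − 279·5072)/43924 = -2197/10981; b = (71·5072 − 279·820)/43924 = 32833/10981.

a = -0.2001, b = 2.9900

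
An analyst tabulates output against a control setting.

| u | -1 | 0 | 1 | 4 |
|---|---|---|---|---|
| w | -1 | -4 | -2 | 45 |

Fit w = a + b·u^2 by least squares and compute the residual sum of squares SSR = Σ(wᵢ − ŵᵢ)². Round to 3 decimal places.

Entries of AᵀA: Σ1 = 4, Σu^2 = 18, Σu^2·u^2 = 258.
For Aᵀw: Σw = 38, Σu^2·w = 717.
So AᵀA·[a, b]ᵀ = Aᵀw: [[4, 18]; [18, 258]]·[a, b]ᵀ = [38, 717]ᵀ.
det = 4·258 − 18² = 708.
a = (38·258 − 18·717)/708 = -517/118; b = (4·717 − 18·38)/708 = 182/59.
Residuals: 35/118, 45/118, -83/118, 3/118; SSR = 43/59.

SSR = 0.729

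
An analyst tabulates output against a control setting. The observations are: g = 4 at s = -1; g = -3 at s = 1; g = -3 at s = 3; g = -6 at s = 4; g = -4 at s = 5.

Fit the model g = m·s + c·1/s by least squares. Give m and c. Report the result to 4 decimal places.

Sums needed: Σs·s = 52, Σs·1/s = 5, Σ1/s·1/s = 7969/3600.
Right-hand side: Σs·g = -60, Σ1/s·g = -103/10.
Δ = 52·(7969/3600) − 5² = 81097/900.
m = ((-60)·(7969/3600) − 5·(-103/10))/(81097/900) = -73185/81097; c = (52·(-103/10) − 5·(-60))/(81097/900) = -212040/81097.

m = -0.9024, c = -2.6146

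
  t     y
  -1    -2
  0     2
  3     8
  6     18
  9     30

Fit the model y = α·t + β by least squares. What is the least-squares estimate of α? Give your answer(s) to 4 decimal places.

α = 3.0867

From the data, Σt·t = 127, Σt = 17, Σ1 = 5.
Right-hand side: Σt·y = 404, Σy = 56.
XᵀX·[α, β]ᵀ = Xᵀy becomes [[127, 17]; [17, 5]]·[α, β]ᵀ = [404, 56]ᵀ.
det = 127·5 − 17² = 346.
α = (404·5 − 17·56)/346 = 534/173; β = (127·56 − 17·404)/346 = 122/173.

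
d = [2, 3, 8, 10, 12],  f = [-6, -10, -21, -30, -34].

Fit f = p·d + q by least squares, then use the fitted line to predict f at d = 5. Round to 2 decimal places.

Compute the Gram sums: Σd·d = 321, Σd = 35, Σ1 = 5.
For Xᵀf: Σd·f = -918, Σf = -101.
Normal equations: [[321, 35]; [35, 5]]·[p, q]ᵀ = [-918, -101]ᵀ.
Δ = 321·5 − 35² = 380.
p = ((-918)·5 − 35·(-101))/380 = -211/76; q = (321·(-101) − 35·(-918))/380 = -291/380.
At d = 5: f̂ = (-211/76)·(5) + (-291/380)·(1) = -2783/190.

f̂ = -14.65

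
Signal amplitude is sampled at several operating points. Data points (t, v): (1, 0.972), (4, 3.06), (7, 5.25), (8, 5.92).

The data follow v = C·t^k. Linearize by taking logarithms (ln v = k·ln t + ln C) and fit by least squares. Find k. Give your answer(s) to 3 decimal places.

Linearized form: ln v = k·ln t + ln C. From the 4 transformed points,
AᵀA = [[10.0325, 5.4116]; [5.4116, 4]], rhs = [8.4752, 4.5266]ᵀ  (here Σln t = 5.4116, Σ(ln t)² = 10.0325, Σln v = 4.5266, Σln t·ln v = 8.4752).
Solving (det = 10.8439): k = 0.86725, ln C = -0.04167.

k = 0.867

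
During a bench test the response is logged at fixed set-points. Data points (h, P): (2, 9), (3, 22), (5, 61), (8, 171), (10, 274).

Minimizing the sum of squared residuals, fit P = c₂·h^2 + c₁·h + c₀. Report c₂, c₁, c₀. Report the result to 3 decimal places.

Setting ∂/∂c₂ … = 0 gives: 14818·c₂ + 1672·c₁ + 202·c₀ = 40103;  1672·c₂ + 202·c₁ + 28·c₀ = 4497;  202·c₂ + 28·c₁ + 5·c₀ = 537.
(Σh^2·h^2 = 14818, Σh^2·h = 1672, Σh^2 = 202, Σh·h = 202, Σh = 28, Σ1 = 5, Σh^2·P = 40103, Σh·P = 4497, ΣP = 537.)
Solving the 3×3 system (Gaussian elimination) gives c₂ = 65917/21102, c₁ = -93145/21102, c₀ = 20820/3517.

c₂ = 3.124, c₁ = -4.414, c₀ = 5.920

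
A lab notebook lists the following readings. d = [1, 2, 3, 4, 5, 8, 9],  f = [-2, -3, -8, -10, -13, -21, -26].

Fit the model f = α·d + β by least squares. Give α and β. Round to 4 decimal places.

α = -2.9707, β = 1.7234

The normal system XᵀX·[α, β]ᵀ = Xᵀf is [[200, 32]; [32, 7]]·[α, β]ᵀ = [-539, -83]ᵀ.
Δ = 200·7 − 32² = 376.
α = ((-539)·7 − 32·(-83))/376 = -1117/376; β = (200·(-83) − 32·(-539))/376 = 81/47.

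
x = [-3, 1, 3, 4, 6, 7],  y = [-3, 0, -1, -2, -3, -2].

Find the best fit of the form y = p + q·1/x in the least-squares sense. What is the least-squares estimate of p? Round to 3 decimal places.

p = -2.461

With design matrix M, MᵀM = [[6, 131/84]; [131/84, 1045/784]] and Mᵀy = [-11, -13/21]ᵀ.
Δ = 6·(1045/784) − (131/84)² = 39269/7056.
p = ((-11)·(1045/784) − (131/84)·(-13/21))/(39269/7056) = -96643/39269; q = (6·(-13/21) − (131/84)·(-11))/(39269/7056) = 94836/39269.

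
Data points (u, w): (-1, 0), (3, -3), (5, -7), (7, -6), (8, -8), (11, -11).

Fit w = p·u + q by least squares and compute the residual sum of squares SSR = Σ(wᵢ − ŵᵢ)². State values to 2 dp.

SSR = 4.41

Sums needed: Σu·u = 269, Σu = 33, Σ1 = 6.
Moment sums: Σu·w = -271, Σw = -35.
AᵀA·[p, q]ᵀ = Aᵀw becomes [[269, 33]; [33, 6]]·[p, q]ᵀ = [-271, -35]ᵀ.
Eliminating q: 6·(row 1) − 33·(row 2) gives 525·p = 6·(-271) − 33·(-35) = -471, so p = -157/175.
Then q = ((-35) − 33·(-157/175))/6 = -472/525.
Residuals: 1/525, 62/105, -848/525, 619/525, 8/105, -122/525; SSR = 2314/525.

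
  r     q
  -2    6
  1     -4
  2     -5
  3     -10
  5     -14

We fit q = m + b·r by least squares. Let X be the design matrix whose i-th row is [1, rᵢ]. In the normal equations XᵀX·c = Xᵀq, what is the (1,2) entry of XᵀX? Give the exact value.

9

Row 1 ↔ basis 1, column 2 ↔ basis r, so (XᵀX)_{1,2} = Σᵢ r = (1)·(-2) + (1)·(1) + (1)·(2) + (1)·(3) + (1)·(5) = 9.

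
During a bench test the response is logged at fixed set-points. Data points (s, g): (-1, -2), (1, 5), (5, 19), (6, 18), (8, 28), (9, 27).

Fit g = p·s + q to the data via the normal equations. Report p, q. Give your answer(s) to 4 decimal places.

Entries of XᵀX: Σs·s = 208, Σs = 28, Σ1 = 6.
Right-hand side: Σs·g = 677, Σg = 95.
Normal equations: [[208, 28]; [28, 6]]·[p, q]ᵀ = [677, 95]ᵀ.
Eliminating q: 6·(row 1) − 28·(row 2) gives 464·p = 6·677 − 28·95 = 1402, so p = 701/232.
Then q = (95 − 28·(701/232))/6 = 201/116.

p = 3.0216, q = 1.7328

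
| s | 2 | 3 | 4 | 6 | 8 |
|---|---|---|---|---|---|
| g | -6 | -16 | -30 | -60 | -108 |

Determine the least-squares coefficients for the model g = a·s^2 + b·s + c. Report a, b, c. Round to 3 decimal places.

AᵀA·[a, b, c]ᵀ = Aᵀg reads: 5745·a + 827·b + 129·c = -9720;  827·a + 129·b + 23·c = -1404;  129·a + 23·b + 5·c = -220.
(Σs^2·s^2 = 5745, Σs^2·s = 827, Σs^2 = 129, Σs·s = 129, Σs = 23, Σ1 = 5, Σs^2·g = -9720, Σs·g = -1404, Σg = -220.)
Solving the 3×3 system (Gaussian elimination) gives a = -703/469, b = -846/469, c = 199/67.

a = -1.499, b = -1.804, c = 2.970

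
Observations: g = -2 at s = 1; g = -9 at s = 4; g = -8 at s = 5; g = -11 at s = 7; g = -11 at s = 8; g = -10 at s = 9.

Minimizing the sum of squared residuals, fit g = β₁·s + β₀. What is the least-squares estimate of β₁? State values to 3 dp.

β₁ = -1.015

Setting ∂/∂β₁ … = 0 gives: 236·β₁ + 34·β₀ = -333;  34·β₁ + 6·β₀ = -51.
(Σs·s = 236, Σs = 34, Σ1 = 6, Σs·g = -333, Σg = -51.)
det = 236·6 − 34² = 260.
β₁ = ((-333)·6 − 34·(-51))/260 = -66/65; β₀ = (236·(-51) − 34·(-333))/260 = -357/130.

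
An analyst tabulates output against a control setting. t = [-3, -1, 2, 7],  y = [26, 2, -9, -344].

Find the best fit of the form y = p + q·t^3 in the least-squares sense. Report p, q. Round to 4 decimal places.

Compute the Gram sums: Σ1 = 4, Σt^3 = 323, Σt^3·t^3 = 118443.
And Σy = -325, Σt^3·y = -118768.
XᵀX·[p, q]ᵀ = Xᵀy becomes [[4, 323]; [323, 118443]]·[p, q]ᵀ = [-325, -118768]ᵀ.
det = 4·118443 − 323² = 369443.
p = ((-325)·118443 − 323·(-118768))/369443 = -131911/369443; q = (4·(-118768) − 323·(-325))/369443 = -370097/369443.

p = -0.3571, q = -1.0018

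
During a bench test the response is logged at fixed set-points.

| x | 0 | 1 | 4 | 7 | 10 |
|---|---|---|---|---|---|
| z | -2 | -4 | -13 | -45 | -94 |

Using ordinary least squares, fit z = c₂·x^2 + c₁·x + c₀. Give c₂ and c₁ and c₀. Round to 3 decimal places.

c₂ = -1.058, c₁ = 1.462, c₀ = -2.904

Compute the Gram sums: Σx^2·x^2 = 12658, Σx^2·x = 1408, Σx^2 = 166, Σx·x = 166, Σx = 22, Σ1 = 5.
For Aᵀz: Σx^2·z = -11817, Σx·z = -1311, Σz = -158.
AᵀA·[c₂, c₁, c₀]ᵀ = Aᵀz becomes [[12658, 1408, 166]; [1408, 166, 22]; [166, 22, 5]]·[c₂, c₁, c₀]ᵀ = [-11817, -1311, -158]ᵀ.
Solving the 3×3 system (Gaussian elimination) gives c₂ = -31229/29514, c₁ = 43151/29514, c₀ = -14284/4919.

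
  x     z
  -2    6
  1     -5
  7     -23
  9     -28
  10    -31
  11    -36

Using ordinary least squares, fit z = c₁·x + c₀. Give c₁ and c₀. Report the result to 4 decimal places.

c₁ = -3.1000, c₀ = -0.9000

MᵀM·[c₁, c₀]ᵀ = Mᵀz reads: 356·c₁ + 36·c₀ = -1136;  36·c₁ + 6·c₀ = -117.
(Σx·x = 356, Σx = 36, Σ1 = 6, Σx·z = -1136, Σz = -117.)
Δ = 356·6 − 36² = 840.
c₁ = ((-1136)·6 − 36·(-117))/840 = -31/10; c₀ = (356·(-117) − 36·(-1136))/840 = -9/10.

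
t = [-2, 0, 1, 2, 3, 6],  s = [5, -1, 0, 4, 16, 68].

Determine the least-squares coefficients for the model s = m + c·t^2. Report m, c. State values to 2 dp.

Setting ∂/∂m … = 0 gives: 6·m + 54·c = 92;  54·m + 1410·c = 2628.
(Σ1 = 6, Σt^2 = 54, Σt^2·t^2 = 1410, Σs = 92, Σt^2·s = 2628.)
det = 6·1410 − 54² = 5544.
m = (92·1410 − 54·2628)/5544 = -508/231; c = (6·2628 − 54·92)/5544 = 150/77.

m = -2.20, c = 1.95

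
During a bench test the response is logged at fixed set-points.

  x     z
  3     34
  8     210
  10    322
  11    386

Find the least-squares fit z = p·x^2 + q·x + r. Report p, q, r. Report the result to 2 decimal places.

Compute the Gram sums: Σx^2·x^2 = 28818, Σx^2·x = 2870, Σx^2 = 294, Σx·x = 294, Σx = 32, Σ1 = 4.
Moment sums: Σx^2·z = 92652, Σx·z = 9248, Σz = 952.
Normal equations: [[28818, 2870, 294]; [2870, 294, 32]; [294, 32, 4]]·[p, q, r]ᵀ = [92652, 9248, 952]ᵀ.
Row-reducing yields p = 8232/2809, q = 8424/2809, r = -3902/2809.

p = 2.93, q = 3.00, r = -1.39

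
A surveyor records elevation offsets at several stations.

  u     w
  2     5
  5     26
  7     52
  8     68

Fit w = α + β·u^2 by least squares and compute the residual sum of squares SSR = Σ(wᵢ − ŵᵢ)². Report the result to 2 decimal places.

SSR = 0.71

MᵀM·[α, β]ᵀ = Mᵀw reads: 4·α + 142·β = 151;  142·α + 7138·β = 7570.
(Σ1 = 4, Σu^2 = 142, Σu^2·u^2 = 7138, Σw = 151, Σu^2·w = 7570.)
det = 4·7138 − 142² = 8388.
α = (151·7138 − 142·7570)/8388 = 161/466; β = (4·7570 − 142·151)/8388 = 491/466.
Residuals: 205/466, -160/233, 6/233, 103/466; SSR = 333/466.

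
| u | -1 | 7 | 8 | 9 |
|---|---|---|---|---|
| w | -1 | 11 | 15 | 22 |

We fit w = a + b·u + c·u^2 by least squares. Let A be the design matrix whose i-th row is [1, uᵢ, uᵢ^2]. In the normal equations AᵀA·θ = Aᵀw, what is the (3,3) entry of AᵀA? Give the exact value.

Row 3 ↔ basis u^2, column 3 ↔ basis u^2, so (AᵀA)_{3,3} = Σᵢ (u^2)·(u^2) = (1)·(1) + (49)·(49) + (64)·(64) + (81)·(81) = 13059.

13059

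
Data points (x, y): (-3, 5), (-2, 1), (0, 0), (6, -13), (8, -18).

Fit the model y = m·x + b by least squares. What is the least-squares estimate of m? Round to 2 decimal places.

m = -2.00

The normal system AᵀA·[m, b]ᵀ = Aᵀy is [[113, 9]; [9, 5]]·[m, b]ᵀ = [-239, -25]ᵀ.
Eliminating b: 5·(row 1) − 9·(row 2) gives 484·m = 5·(-239) − 9·(-25) = -970, so m = -485/242.
Then b = ((-25) − 9·(-485/242))/5 = -337/242.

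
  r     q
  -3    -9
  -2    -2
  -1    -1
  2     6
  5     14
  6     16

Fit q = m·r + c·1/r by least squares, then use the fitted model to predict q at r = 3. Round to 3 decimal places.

q̂ = 7.761

Sums needed: Σr·r = 79, Σr·1/r = 6, Σ1/r·1/r = 1511/900.
For Xᵀq: Σr·q = 210, Σ1/r·q = 202/15.
So XᵀX·[m, c]ᵀ = Xᵀq: [[79, 6]; [6, 1511/900]]·[m, c]ᵀ = [210, 202/15]ᵀ.
Eliminating c: (1511/900)·(row 1) − 6·(row 2) gives (86969/900)·m = (1511/900)·210 − 6·(202/15) = 8153/30, so m = 244590/86969.
Then c = ((202/15) − 6·(244590/86969))/(1511/900) = -176520/86969.
At r = 3: q̂ = (244590/86969)·(3) + (-176520/86969)·(1/3) = 674930/86969.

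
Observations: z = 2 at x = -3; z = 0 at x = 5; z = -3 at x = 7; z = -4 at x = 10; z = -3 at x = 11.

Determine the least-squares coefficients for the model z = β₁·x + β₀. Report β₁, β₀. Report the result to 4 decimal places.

β₁ = -0.4194, β₀ = 0.9161

AᵀA·[β₁, β₀]ᵀ = Aᵀz reads: 304·β₁ + 30·β₀ = -100;  30·β₁ + 5·β₀ = -8.
(Σx·x = 304, Σx = 30, Σ1 = 5, Σx·z = -100, Σz = -8.)
Δ = 304·5 − 30² = 620.
β₁ = ((-100)·5 − 30·(-8))/620 = -13/31; β₀ = (304·(-8) − 30·(-100))/620 = 142/155.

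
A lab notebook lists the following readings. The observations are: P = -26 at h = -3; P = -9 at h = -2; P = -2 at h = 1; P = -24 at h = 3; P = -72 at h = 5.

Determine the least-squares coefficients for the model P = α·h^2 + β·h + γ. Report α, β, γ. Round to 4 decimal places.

α = -2.9722, β = 0.1113, γ = 1.8441

Setting ∂/∂α … = 0 gives: 804·α + 118·β + 48·γ = -2288;  118·α + 48·β + 4·γ = -338;  48·α + 4·β + 5·γ = -133.
Solving the 3×3 system (Gaussian elimination) gives α = -33583/11299, β = 1258/11299, γ = 20837/11299.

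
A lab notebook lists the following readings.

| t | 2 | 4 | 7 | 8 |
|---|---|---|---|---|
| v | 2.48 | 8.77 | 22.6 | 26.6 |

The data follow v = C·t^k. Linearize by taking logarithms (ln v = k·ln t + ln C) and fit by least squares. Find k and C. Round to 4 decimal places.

Taking logs, ln v = k·ln t + ln C, so regress ln v on ln t.
Σln t = 6.1048, Σ(ln t)² = 10.5129, Σln v = 9.4785, Σln t·ln v = 16.5294.
Normal system: [[10.5129, 6.1048]; [6.1048, 4]]·[k, ln C]ᵀ = [16.5294, 9.4785]ᵀ.
Slope k = (n·Σln t·ln v − Σln t·Σln v)/(n·Σ(ln t)² − (Σln t)²) = (4·16.5294 − 6.1048·9.4785)/4.7831 = 1.72554; ln C = (Σln v − k·Σln t)/n = -0.26391, so C = exp(-0.26391) = 0.76804.

k = 1.7255, C = 0.7680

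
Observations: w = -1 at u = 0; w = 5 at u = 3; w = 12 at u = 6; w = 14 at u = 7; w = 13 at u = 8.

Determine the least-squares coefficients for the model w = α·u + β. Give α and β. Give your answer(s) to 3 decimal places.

Sums needed: Σu·u = 158, Σu = 24, Σ1 = 5.
And Σu·w = 289, Σw = 43.
Determinant 158·5 − 24² = 214.
α = (289·5 − 24·43)/214 = 413/214; β = (158·43 − 24·289)/214 = -71/107.

α = 1.930, β = -0.664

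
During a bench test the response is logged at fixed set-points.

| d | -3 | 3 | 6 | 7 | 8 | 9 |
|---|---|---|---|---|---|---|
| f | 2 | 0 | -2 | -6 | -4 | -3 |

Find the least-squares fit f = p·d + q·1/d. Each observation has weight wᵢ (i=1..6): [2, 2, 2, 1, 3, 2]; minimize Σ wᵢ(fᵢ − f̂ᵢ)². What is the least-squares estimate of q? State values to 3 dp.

q = 1.065

With design matrix X, XᵀWX = [[511, 12]; [12, 150371/254016]] and XᵀWf = [-228, -211/42]ᵀ.
Eliminating q: (150371/254016)·(row 1) − 12·(row 2) gives (5751611/36288)·p = (150371/254016)·(-228) − 12·(-211/42) = -1580921/21168, so p = -18971052/40261277.
Then q = ((-211/42) − 12·(-18971052/40261277))/(150371/254016) = 6126624/5751611.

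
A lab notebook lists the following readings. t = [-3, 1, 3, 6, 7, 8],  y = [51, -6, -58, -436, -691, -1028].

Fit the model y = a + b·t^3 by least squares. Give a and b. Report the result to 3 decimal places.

a = -3.720, b = -2.002

From the data, Σ1 = 6, Σt^3 = 1072, Σt^3·t^3 = 427908.
And Σy = -2168, Σt^3·y = -860474.
Determinant 6·427908 − 1072² = 1418264.
a = ((-2168)·427908 − 1072·(-860474))/1418264 = -659552/177283; b = (6·(-860474) − 1072·(-2168))/1418264 = -709687/354566.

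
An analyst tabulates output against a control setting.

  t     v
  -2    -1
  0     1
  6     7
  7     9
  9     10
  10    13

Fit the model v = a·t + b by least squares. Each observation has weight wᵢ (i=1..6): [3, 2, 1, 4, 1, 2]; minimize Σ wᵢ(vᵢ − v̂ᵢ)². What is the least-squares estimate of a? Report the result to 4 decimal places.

The normal system MᵀWM·[a, b]ᵀ = MᵀWv is [[525, 57]; [57, 13]]·[a, b]ᵀ = [650, 78]ᵀ.
Determinant 525·13 − 57² = 3576.
a = (650·13 − 57·78)/3576 = 1001/894; b = (525·78 − 57·650)/3576 = 325/298.

a = 1.1197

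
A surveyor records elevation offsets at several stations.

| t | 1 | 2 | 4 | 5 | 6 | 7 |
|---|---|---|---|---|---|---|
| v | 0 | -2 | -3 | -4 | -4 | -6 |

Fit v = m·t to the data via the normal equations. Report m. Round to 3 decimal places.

m = -0.779

Sums needed: Σt·t = 131.
And Σt·v = -102.
So AᵀA·[m]ᵀ = Aᵀv: [[131]]·[m]ᵀ = [-102]ᵀ.
Hence m = -102 / 131 ≈ -0.778626.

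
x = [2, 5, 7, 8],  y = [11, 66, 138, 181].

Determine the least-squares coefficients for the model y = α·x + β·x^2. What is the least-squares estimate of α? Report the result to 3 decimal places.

α = -1.490

From the data, Σx·x = 142, Σx·x^2 = 988, Σx^2·x^2 = 7138.
Right-hand side: Σx·y = 2766, Σx^2·y = 20040.
Δ = 142·7138 − 988² = 37452.
α = (2766·7138 − 988·20040)/37452 = -4651/3121; β = (142·20040 − 988·2766)/37452 = 9406/3121.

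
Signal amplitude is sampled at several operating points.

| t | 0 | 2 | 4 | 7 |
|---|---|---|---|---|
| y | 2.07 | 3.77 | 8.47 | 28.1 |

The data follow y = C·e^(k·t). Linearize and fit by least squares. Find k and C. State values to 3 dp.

k = 0.377, C = 1.927

Linearized form: ln y = k·t + ln C. From the 4 transformed points,
Σt = 13.0000, Σ(t)² = 69.0000, Σln y = 7.5269, Σt·ln y = 34.5507.
Equations: 69.0000·k + 13.0000·ln C = 34.5507;  13.0000·k + 4·ln C = 7.5269.
Solving (det = 107.0000): k = 0.37713, ln C = 0.65607, so C = exp(0.65607) = 1.92720.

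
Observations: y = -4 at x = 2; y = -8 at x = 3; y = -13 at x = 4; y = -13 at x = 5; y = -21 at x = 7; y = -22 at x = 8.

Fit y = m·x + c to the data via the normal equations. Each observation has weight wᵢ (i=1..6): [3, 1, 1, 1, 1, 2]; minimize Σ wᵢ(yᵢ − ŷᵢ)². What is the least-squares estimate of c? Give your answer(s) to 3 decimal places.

Setting ∂/∂m … = 0 gives: 239·m + 41·c = -664;  41·m + 9·c = -111.
Determinant 239·9 − 41² = 470.
m = ((-664)·9 − 41·(-111))/470 = -285/94; c = (239·(-111) − 41·(-664))/470 = 139/94.

c = 1.479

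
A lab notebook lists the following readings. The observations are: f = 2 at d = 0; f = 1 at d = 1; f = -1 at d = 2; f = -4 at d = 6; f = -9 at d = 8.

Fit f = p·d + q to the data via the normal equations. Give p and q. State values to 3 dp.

The normal equations are: 105·p + 17·q = -97;  17·p + 5·q = -11.
(Σd·d = 105, Σd = 17, Σ1 = 5, Σd·f = -97, Σf = -11.)
det = 105·5 − 17² = 236.
p = ((-97)·5 − 17·(-11))/236 = -149/118; q = (105·(-11) − 17·(-97))/236 = 247/118.

p = -1.263, q = 2.093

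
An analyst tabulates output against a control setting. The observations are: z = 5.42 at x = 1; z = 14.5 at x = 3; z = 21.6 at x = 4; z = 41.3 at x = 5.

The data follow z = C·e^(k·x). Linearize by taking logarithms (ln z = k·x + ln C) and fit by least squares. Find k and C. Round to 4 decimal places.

k = 0.4965, C = 3.2403

With ln zᵢ as the transformed response and xᵢ as the regressor:
Σx = 13.0000, Σ(x)² = 51.0000, Σln z = 11.1578, Σx·ln z = 40.6076.
Equations: 51.0000·k + 13.0000·ln C = 40.6076;  13.0000·k + 4·ln C = 11.1578.
Slope k = (n·Σx·ln z − Σx·Σln z)/(n·Σ(x)² − (Σx)²) = (4·40.6076 − 13.0000·11.1578)/35.0000 = 0.49655; ln C = (Σln z − k·Σx)/n = 1.17568, so C = exp(1.17568) = 3.24033.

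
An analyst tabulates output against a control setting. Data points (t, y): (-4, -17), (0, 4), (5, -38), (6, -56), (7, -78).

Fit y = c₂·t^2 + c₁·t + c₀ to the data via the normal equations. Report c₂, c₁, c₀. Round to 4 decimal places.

c₂ = -1.5543, c₁ = -0.8143, c₀ = 4.4492

The normal equations are: 4578·c₂ + 620·c₁ + 126·c₀ = -7060;  620·c₂ + 126·c₁ + 14·c₀ = -1004;  126·c₂ + 14·c₁ + 5·c₀ = -185.
Solving the 3×3 system (Gaussian elimination) gives c₂ = -97859/62959, c₁ = -307/377, c₀ = 280117/62959.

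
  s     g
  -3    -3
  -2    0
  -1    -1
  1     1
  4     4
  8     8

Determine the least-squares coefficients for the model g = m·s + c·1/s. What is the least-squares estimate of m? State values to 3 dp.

m = 0.981

Compute the Gram sums: Σs·s = 95, Σs·1/s = 6, Σ1/s·1/s = 1405/576.
Moment sums: Σs·g = 91, Σ1/s·g = 5.
MᵀM·[m, c]ᵀ = Mᵀg becomes [[95, 6]; [6, 1405/576]]·[m, c]ᵀ = [91, 5]ᵀ.
det = 95·(1405/576) − 6² = 112739/576.
m = (91·(1405/576) − 6·5)/(112739/576) = 110575/112739; c = (95·5 − 6·91)/(112739/576) = -40896/112739.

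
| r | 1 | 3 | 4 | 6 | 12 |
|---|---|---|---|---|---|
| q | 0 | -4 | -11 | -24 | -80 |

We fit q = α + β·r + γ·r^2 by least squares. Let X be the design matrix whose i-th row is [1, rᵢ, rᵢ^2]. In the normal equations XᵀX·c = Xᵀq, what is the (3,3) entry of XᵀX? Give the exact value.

Row 3 ↔ basis r^2, column 3 ↔ basis r^2, so (XᵀX)_{3,3} = Σᵢ (r^2)·(r^2) = (1)·(1) + (9)·(9) + (16)·(16) + (36)·(36) + (144)·(144) = 22370.

22370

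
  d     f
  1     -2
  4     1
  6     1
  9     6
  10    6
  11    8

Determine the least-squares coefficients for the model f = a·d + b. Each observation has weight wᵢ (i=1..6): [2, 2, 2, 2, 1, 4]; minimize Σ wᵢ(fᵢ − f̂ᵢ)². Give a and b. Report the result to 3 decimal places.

a = 1.013, b = -3.475

Sums needed: Σwᵢ·d·d = 852, Σwᵢ·d = 94, Σwᵢ·1 = 13.
Right-hand side: Σwᵢ·d·f = 536, Σwᵢ·f = 50.
det = 852·13 − 94² = 2240.
a = (536·13 − 94·50)/2240 = 81/80; b = (852·50 − 94·536)/2240 = -139/40.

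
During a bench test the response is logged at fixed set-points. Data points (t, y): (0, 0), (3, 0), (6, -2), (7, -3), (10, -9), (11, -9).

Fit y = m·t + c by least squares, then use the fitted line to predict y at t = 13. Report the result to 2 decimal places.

ŷ = -10.14

Normal-equation sums: Σt·t = 315, Σt = 37, Σ1 = 6.
And Σt·y = -222, Σy = -23.
So AᵀA·[m, c]ᵀ = Aᵀy: [[315, 37]; [37, 6]]·[m, c]ᵀ = [-222, -23]ᵀ.
Eliminating c: 6·(row 1) − 37·(row 2) gives 521·m = 6·(-222) − 37·(-23) = -481, so m = -481/521.
Then c = ((-23) − 37·(-481/521))/6 = 969/521.
At t = 13: ŷ = (-481/521)·(13) + (969/521)·(1) = -5284/521.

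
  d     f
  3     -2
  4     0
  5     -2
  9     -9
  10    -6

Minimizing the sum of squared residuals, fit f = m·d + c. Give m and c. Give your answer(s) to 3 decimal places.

Sums needed: Σd·d = 231, Σd = 31, Σ1 = 5.
Moment sums: Σd·f = -157, Σf = -19.
Eliminating c: 5·(row 1) − 31·(row 2) gives 194·m = 5·(-157) − 31·(-19) = -196, so m = -98/97.
Then c = ((-19) − 31·(-98/97))/5 = 239/97.

m = -1.010, c = 2.464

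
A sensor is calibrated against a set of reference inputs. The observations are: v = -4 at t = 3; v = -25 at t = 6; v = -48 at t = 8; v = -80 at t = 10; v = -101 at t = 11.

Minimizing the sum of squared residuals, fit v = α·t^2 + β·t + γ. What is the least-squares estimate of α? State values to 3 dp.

Compute the Gram sums: Σt^2·t^2 = 30114, Σt^2·t = 3086, Σt^2 = 330, Σt·t = 330, Σt = 38, Σ1 = 5.
Right-hand side: Σt^2·v = -24229, Σt·v = -2457, Σv = -258.
AᵀA·[α, β, γ]ᵀ = Aᵀv becomes [[30114, 3086, 330]; [3086, 330, 38]; [330, 38, 5]]·[α, β, γ]ᵀ = [-24229, -2457, -258]ᵀ.
Solving the 3×3 system (Gaussian elimination) gives α = -12347/11596, β = 33559/11596, γ = -9625/2899.

α = -1.065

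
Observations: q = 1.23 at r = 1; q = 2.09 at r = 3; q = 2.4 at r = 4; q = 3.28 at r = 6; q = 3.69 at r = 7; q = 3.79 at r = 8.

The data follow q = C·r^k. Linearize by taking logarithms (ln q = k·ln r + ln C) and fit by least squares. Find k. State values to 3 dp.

k = 0.557

Linearized form: ln q = k·ln r + ln C. From the 6 transformed points,
Sums: Σln r = 8.3020, Σ(ln r)² = 14.4498, Σln q = 5.6455, Σln r·ln q = 9.4631.
Normal system: [[14.4498, 8.3020]; [8.3020, 6]]·[k, ln C]ᵀ = [9.4631, 5.6455]ᵀ.
Solving (det = 17.7753): k = 0.55748, ln C = 0.16954.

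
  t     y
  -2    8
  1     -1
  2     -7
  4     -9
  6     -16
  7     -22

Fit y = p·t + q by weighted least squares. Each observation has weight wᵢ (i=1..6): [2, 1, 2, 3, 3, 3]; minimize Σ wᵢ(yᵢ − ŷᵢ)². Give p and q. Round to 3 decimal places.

p = -3.145, q = 1.682

AᵀWA·[p, q]ᵀ = AᵀWy reads: 320·p + 52·q = -919;  52·p + 14·q = -140.
(Σwᵢ·t·t = 320, Σwᵢ·t = 52, Σwᵢ·1 = 14, Σwᵢ·t·y = -919, Σwᵢ·y = -140.)
Determinant 320·14 − 52² = 1776.
p = ((-919)·14 − 52·(-140))/1776 = -931/296; q = (320·(-140) − 52·(-919))/1776 = 249/148.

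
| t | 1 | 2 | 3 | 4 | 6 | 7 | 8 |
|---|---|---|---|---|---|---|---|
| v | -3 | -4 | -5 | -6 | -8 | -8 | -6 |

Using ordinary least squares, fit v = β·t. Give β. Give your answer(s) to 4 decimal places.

β = -1.1285

The normal equations are: 179·β = -202.
(Σt·t = 179, Σt·v = -202.)
Hence β = -202 / 179 ≈ -1.12849.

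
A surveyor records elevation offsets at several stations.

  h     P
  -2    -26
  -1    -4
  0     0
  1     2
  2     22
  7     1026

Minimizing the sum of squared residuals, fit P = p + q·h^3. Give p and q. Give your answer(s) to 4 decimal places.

p = -1.2004, q = 2.9948

The normal equations are: 6·p + 343·q = 1020;  343·p + 117779·q = 352308.
(Σ1 = 6, Σh^3 = 343, Σh^3·h^3 = 117779, ΣP = 1020, Σh^3·P = 352308.)
Δ = 6·117779 − 343² = 589025.
p = (1020·117779 − 343·352308)/589025 = -707064/589025; q = (6·352308 − 343·1020)/589025 = 1763988/589025.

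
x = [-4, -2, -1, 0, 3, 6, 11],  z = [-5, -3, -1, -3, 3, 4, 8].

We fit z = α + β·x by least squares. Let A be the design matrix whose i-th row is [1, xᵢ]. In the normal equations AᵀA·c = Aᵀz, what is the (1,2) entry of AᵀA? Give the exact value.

13

Row 1 ↔ basis 1, column 2 ↔ basis x, so (AᵀA)_{1,2} = Σᵢ x = (1)·(-4) + (1)·(-2) + (1)·(-1) + (1)·(0) + (1)·(3) + (1)·(6) + (1)·(11) = 13.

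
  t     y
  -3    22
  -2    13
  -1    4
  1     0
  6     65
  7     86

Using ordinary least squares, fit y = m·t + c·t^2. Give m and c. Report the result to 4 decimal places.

Normal-equation sums: Σt·t = 100, Σt·t^2 = 524, Σt^2·t^2 = 3796.
Moment sums: Σt·y = 896, Σt^2·y = 6808.
Determinant 100·3796 − 524² = 105024.
m = (896·3796 − 524·6808)/105024 = -1731/1094; c = (100·6808 − 524·896)/105024 = 2201/1094.

m = -1.5823, c = 2.0119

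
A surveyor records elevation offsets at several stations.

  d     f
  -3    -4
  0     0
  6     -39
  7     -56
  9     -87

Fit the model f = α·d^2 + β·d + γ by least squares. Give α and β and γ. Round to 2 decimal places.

Compute the Gram sums: Σd^2·d^2 = 10339, Σd^2·d = 1261, Σd^2 = 175, Σd·d = 175, Σd = 19, Σ1 = 5.
And Σd^2·f = -11231, Σd·f = -1397, Σf = -186.
Solving the 3×3 system (Gaussian elimination) gives α = -61633/64986, β = -78989/64986, γ = 6639/10831.

α = -0.95, β = -1.22, γ = 0.61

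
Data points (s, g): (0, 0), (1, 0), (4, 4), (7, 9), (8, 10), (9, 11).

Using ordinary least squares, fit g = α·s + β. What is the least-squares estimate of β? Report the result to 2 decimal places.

MᵀM·[α, β]ᵀ = Mᵀg reads: 211·α + 29·β = 258;  29·α + 6·β = 34.
Determinant 211·6 − 29² = 425.
α = (258·6 − 29·34)/425 = 562/425; β = (211·34 − 29·258)/425 = -308/425.

β = -0.72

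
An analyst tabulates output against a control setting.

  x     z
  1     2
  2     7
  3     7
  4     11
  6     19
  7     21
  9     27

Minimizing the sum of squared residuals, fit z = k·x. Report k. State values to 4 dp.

k = 2.9847

From the data, Σx·x = 196.
Right-hand side: Σx·z = 585.
k = 585/196 = 2.98469.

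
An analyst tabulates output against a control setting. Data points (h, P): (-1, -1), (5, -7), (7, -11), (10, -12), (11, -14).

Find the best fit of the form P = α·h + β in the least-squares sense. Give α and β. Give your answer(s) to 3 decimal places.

With design matrix X, XᵀX = [[296, 32]; [32, 5]] and XᵀP = [-385, -45]ᵀ.
Eliminating β: 5·(row 1) − 32·(row 2) gives 456·α = 5·(-385) − 32·(-45) = -485, so α = -485/456.
Then β = ((-45) − 32·(-485/456))/5 = -125/57.

α = -1.064, β = -2.193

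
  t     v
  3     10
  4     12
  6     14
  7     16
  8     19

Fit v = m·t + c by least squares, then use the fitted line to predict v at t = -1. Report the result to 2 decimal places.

From the data, Σt·t = 174, Σt = 28, Σ1 = 5.
Right-hand side: Σt·v = 426, Σv = 71.
AᵀA·[m, c]ᵀ = Aᵀv becomes [[174, 28]; [28, 5]]·[m, c]ᵀ = [426, 71]ᵀ.
Eliminating c: 5·(row 1) − 28·(row 2) gives 86·m = 5·426 − 28·71 = 142, so m = 71/43.
Then c = (71 − 28·(71/43))/5 = 213/43.
At t = -1: v̂ = (71/43)·(-1) + (213/43)·(1) = 142/43.

v̂ = 3.30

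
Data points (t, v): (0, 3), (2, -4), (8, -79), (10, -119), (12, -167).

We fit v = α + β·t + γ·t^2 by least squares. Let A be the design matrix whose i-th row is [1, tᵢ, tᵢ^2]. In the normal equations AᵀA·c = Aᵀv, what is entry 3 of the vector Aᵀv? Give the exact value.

Entry 3 ↔ basis t^2, so (Aᵀv)_{3} = Σᵢ (t^2)·vᵢ = (0)·(3) + (4)·(-4) + (64)·(-79) + (100)·(-119) + (144)·(-167) = -41020.

-41020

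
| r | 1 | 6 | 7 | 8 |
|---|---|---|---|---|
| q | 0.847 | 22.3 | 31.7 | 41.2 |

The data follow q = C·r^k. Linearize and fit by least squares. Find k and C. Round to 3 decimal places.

With ln qᵢ as the transformed response and ln rᵢ as the regressor:
AᵀA = [[11.3210, 5.8171]; [5.8171, 4]], rhs = [20.0206, 10.1133]ᵀ  (here Σln r = 5.8171, Σ(ln r)² = 11.3210, Σln q = 10.1133, Σln r·ln q = 20.0206).
Slope k = (n·Σln r·ln q − Σln r·Σln q)/(n·Σ(ln r)² − (Σln r)²) = (4·20.0206 − 5.8171·10.1133)/11.4454 = 1.85685; ln C = (Σln q − k·Σln r)/n = -0.17206, so C = exp(-0.17206) = 0.84193.

k = 1.857, C = 0.842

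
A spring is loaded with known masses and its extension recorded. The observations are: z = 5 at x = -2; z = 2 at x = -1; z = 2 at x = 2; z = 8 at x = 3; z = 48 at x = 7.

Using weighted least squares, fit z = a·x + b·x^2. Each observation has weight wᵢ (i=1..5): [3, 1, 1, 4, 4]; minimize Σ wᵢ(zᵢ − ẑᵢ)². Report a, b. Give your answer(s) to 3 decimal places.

Entries of MᵀWM: Σwᵢ·x·x = 249, Σwᵢ·x·x^2 = 1463, Σwᵢ·x^2·x^2 = 9993.
Right-hand side: Σwᵢ·x·z = 1412, Σwᵢ·x^2·z = 9766.
So MᵀWM·[a, b]ᵀ = MᵀWz: [[249, 1463]; [1463, 9993]]·[a, b]ᵀ = [1412, 9766]ᵀ.
Eliminating b: 9993·(row 1) − 1463·(row 2) gives 347888·a = 9993·1412 − 1463·9766 = -177542, so a = -88771/173944.
Then b = (9766 − 1463·(-88771/173944))/9993 = 182989/173944.

a = -0.510, b = 1.052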